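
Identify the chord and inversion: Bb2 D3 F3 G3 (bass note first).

G minor seventh, first inversion

Reducing to letter names: Bb, D, F, G. These stack in thirds as G–Bb–D–F — a G minor seventh chord.
With the third (Bb) in the bass, the chord is in first inversion (figured bass 6/5).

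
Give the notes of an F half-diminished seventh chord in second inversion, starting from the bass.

F half-diminished seventh is F–Ab–Cb–Eb. Second inversion puts the fifth (Cb) in the bass, with the remaining tones above: Cb, Eb, F, Ab.

Cb, Eb, F, Ab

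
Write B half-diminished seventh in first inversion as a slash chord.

Bø7/D

First inversion of B half-diminished seventh has the third (D) in the bass. As a slash chord: Bø7/D.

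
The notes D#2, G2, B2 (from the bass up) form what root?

Reordering D#, G, B into stacked thirds gives G–B–D#; the bottom of that stack, G, is the root.

G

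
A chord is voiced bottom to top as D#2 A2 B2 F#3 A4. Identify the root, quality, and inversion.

B dominant seventh, first inversion

The distinct note names are D#, A, B, F#. Stacked in thirds they read B–D#–F#–A, which is a dominant seventh chord on B.
D# is the third of B dominant seventh; third in the bass means first inversion (figured bass 6/5).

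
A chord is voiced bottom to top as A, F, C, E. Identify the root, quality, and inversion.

F major seventh, first inversion

The distinct note names are A, F, C, E. Stacked in thirds they read F–A–C–E, which is a major seventh chord on F.
With the third (A) in the bass, the chord is in first inversion (figured bass 6/5).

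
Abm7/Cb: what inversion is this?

Abm7/Cb means Ab minor seventh with Cb in the bass. Cb is the third of Ab minor seventh (Ab–Cb–Eb–Gb), so this is first inversion.

first inversion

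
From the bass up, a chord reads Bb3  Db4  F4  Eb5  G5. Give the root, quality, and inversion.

The distinct note names are Bb, Db, F, Eb, G. Stacked in thirds they read Eb–G–Bb–Db–F, which is a dominant ninth chord on Eb.
The lowest note is Bb, the fifth of the chord, so this is second inversion.

Eb dominant ninth, second inversion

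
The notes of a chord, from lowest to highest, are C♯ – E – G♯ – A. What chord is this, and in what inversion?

A major seventh, first inversion

Reducing to letter names: C#, E, G#, A. These stack in thirds as A–C#–E–G# — an A major seventh chord.
With the third (C#) in the bass, the chord is in first inversion (figured bass 6/5).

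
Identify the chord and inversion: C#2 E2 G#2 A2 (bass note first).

Reducing to letter names: C#, E, G#, A. These stack in thirds as A–C#–E–G# — an A major seventh chord.
C# is the third of A major seventh; third in the bass means first inversion (figured bass 6/5).

A major seventh, first inversion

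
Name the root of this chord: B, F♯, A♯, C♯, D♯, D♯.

B

Reordering B, F#, A#, C#, D# into stacked thirds gives B–D#–F#–A#–C#; the bottom of that stack, B, is the root.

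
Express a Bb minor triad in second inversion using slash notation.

Second inversion of Bb minor has the fifth (F) in the bass. As a slash chord: Bbm/F.

Bbm/F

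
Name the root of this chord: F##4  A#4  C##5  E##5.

F##

Reordering F##, A#, C##, E## into stacked thirds gives F##–A#–C##–E##; the bottom of that stack, F##, is the root.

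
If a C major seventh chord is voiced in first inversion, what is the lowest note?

E

In first inversion the third is lowest. For C major seventh (C–E–G–B) that is E.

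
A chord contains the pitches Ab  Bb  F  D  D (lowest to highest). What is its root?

Bb

Reordering Ab, Bb, F, D into stacked thirds gives Bb–D–F–Ab; the bottom of that stack, Bb, is the root.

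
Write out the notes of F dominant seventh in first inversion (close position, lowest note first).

The chord tones are F–A–C–Eb. With the third (A) lowest for first inversion: A, C, Eb, F.

A, C, Eb, F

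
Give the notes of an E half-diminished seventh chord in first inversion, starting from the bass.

G, Bb, D, E

E half-diminished seventh is E–G–Bb–D. First inversion puts the third (G) in the bass, with the remaining tones above: G, Bb, D, E.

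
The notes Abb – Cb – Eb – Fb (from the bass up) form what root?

Fb

Abb, Cb, Eb, Fb are the tones of an Fb minor-major seventh chord (Fb–Abb–Cb–Eb), making Fb the root.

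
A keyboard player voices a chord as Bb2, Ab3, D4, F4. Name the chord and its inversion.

The distinct note names are Bb, Ab, D, F. Stacked in thirds they read Bb–D–F–Ab, which is a dominant seventh chord on Bb.
The lowest note is Bb, the root of the chord, so this is root position (figured bass 7).

Bb dominant seventh, root position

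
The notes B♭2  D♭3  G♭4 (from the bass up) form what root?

Gb

Reordering Bb, Db, Gb into stacked thirds gives Gb–Bb–Db; the bottom of that stack, Gb, is the root.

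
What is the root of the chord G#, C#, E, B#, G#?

G#, C#, E, B# are the tones of a C# minor-major seventh chord (C#–E–G#–B#), making C# the root.

C#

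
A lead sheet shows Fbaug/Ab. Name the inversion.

Fbaug/Ab means Fb augmented with Ab in the bass. Ab is the third of Fb augmented (Fb–Ab–C), so this is first inversion.

first inversion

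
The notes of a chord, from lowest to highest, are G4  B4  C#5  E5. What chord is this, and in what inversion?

C# half-diminished seventh, second inversion

The pitch classes G, B, C#, E arrange in thirds as C#–E–G–B: a C# half-diminished seventh chord.
The lowest note is G, the fifth of the chord, so this is second inversion (figured bass 4/3).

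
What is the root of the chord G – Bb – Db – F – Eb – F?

Eb

Reordering G, Bb, Db, F, Eb into stacked thirds gives Eb–G–Bb–Db–F; the bottom of that stack, Eb, is the root.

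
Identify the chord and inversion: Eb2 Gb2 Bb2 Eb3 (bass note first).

Eb minor, root position

The distinct note names are Eb, Gb, Bb. Stacked in thirds they read Eb–Gb–Bb, which is a minor triad on Eb.
With the root (Eb) in the bass, the chord is in root position (figured bass 5/3).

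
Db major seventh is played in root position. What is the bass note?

Db

The root of Db major seventh (Db–F–Ab–C) is Db; that is the bass in root position.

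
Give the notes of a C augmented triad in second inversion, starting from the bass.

G#, C, E

Spelling C augmented: C–E–G#. In second inversion the fifth is bass, giving G#, C, E from the bottom.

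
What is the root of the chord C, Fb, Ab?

Fb

The distinct letter names are C, Fb, Ab. Arranged as a stack of thirds they read Fb–Ab–C, so Fb is the root (an Fb augmented triad).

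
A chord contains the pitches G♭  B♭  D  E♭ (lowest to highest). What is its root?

The distinct letter names are Gb, Bb, D, Eb. Arranged as a stack of thirds they read Eb–Gb–Bb–D, so Eb is the root (an Eb minor-major seventh chord).

Eb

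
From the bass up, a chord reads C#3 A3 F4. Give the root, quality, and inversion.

F augmented, second inversion

Reducing to letter names: C#, A, F. These stack in thirds as F–A–C# — an F augmented triad.
With the fifth (C#) in the bass, the chord is in second inversion (figured bass 6/4).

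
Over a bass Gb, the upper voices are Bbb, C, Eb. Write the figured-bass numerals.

The notes Gb, Bbb, C, Eb stack in thirds as C–Eb–Gb–Bbb — a C diminished seventh chord. The bass Gb is the fifth, so this is second inversion: figured 4/3.

4/3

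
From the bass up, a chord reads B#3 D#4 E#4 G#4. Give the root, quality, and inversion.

E# minor seventh, second inversion

Reducing to letter names: B#, D#, E#, G#. These stack in thirds as E#–G#–B#–D# — an E# minor seventh chord.
With the fifth (B#) in the bass, the chord is in second inversion (figured bass 4/3).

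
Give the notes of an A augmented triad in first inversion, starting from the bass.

Spelling A augmented: A–C#–E#. In first inversion the third is bass, giving C#, E#, A from the bottom.

C#, E#, A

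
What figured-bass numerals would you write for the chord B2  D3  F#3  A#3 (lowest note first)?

The notes B, D, F#, A# stack in thirds as B–D–F#–A# — a B minor-major seventh chord. The bass B is the root, so this is root position: figured 7.

7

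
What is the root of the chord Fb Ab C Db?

Fb, Ab, C, Db are the tones of a Db minor-major seventh chord (Db–Fb–Ab–C), making Db the root.

Db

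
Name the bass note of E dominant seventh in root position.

E

In root position the root is lowest. For E dominant seventh (E–G#–B–D) that is E.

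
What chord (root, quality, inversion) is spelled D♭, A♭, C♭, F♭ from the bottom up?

The distinct note names are Db, Ab, Cb, Fb. Stacked in thirds they read Db–Fb–Ab–Cb, which is a minor seventh chord on Db.
Db is the root of Db minor seventh; root in the bass means root position (figured bass 7).

Db minor seventh, root position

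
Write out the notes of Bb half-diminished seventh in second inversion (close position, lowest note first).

Fb, Ab, Bb, Db

Bb half-diminished seventh is Bb–Db–Fb–Ab. Second inversion puts the fifth (Fb) in the bass, with the remaining tones above: Fb, Ab, Bb, Db.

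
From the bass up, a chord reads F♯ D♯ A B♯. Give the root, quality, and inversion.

B# diminished seventh, second inversion

The distinct note names are F#, D#, A, B#. Stacked in thirds they read B#–D#–F#–A, which is a diminished seventh chord on B#.
F# is the fifth of B# diminished seventh; fifth in the bass means second inversion (figured bass 4/3).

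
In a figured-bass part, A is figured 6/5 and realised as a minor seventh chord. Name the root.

F#

The figures 6/5 mean the third of the chord is in the bass. If A is the third of a minor seventh chord, the root is F# (chord tones F#–A–C#–E).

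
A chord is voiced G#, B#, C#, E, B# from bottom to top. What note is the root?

Reordering G#, B#, C#, E into stacked thirds gives C#–E–G#–B#; the bottom of that stack, C#, is the root.

C#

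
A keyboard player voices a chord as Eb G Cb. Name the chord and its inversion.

The pitch classes Eb, G, Cb arrange in thirds as Cb–Eb–G: a Cb augmented triad.
Eb is the third of Cb augmented; third in the bass means first inversion (figured bass 6).

Cb augmented, first inversion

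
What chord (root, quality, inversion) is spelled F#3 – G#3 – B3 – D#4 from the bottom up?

G# minor seventh, third inversion

The distinct note names are F#, G#, B, D#. Stacked in thirds they read G#–B–D#–F#, which is a minor seventh chord on G#.
With the seventh (F#) in the bass, the chord is in third inversion (figured bass 4/2).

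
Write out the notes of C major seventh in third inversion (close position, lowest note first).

B, C, E, G

Spelling C major seventh: C–E–G–B. In third inversion the seventh is bass, giving B, C, E, G from the bottom.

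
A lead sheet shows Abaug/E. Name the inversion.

second inversion

Abaug/E means Ab augmented with E in the bass. E is the fifth of Ab augmented (Ab–C–E), so this is second inversion.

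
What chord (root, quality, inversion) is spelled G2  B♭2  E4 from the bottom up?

E diminished, first inversion

The distinct note names are G, Bb, E. Stacked in thirds they read E–G–Bb, which is a diminished triad on E.
With the third (G) in the bass, the chord is in first inversion (figured bass 6).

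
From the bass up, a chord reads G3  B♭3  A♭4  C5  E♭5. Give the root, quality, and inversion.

Ab major ninth, third inversion

Reducing to letter names: G, Bb, Ab, C, Eb. These stack in thirds as Ab–C–Eb–G–Bb — an Ab major ninth chord.
With the seventh (G) in the bass, the chord is in third inversion.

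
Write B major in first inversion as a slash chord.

Bmaj/D#

First inversion of B major has the third (D#) in the bass. As a slash chord: Bmaj/D#.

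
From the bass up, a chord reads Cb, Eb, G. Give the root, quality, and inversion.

Cb augmented, root position

The distinct note names are Cb, Eb, G. Stacked in thirds they read Cb–Eb–G, which is an augmented triad on Cb.
Cb is the root of Cb augmented; root in the bass means root position (figured bass 5/3).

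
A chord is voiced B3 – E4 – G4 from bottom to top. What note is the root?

B, E, G are the tones of an E minor triad (E–G–B), making E the root.

E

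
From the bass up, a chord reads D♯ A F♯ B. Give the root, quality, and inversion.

B dominant seventh, first inversion

The pitch classes D#, A, F#, B arrange in thirds as B–D#–F#–A: a B dominant seventh chord.
D# is the third of B dominant seventh; third in the bass means first inversion (figured bass 6/5).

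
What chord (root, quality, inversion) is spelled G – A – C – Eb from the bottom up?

Reducing to letter names: G, A, C, Eb. These stack in thirds as A–C–Eb–G — an A half-diminished seventh chord.
G is the seventh of A half-diminished seventh; seventh in the bass means third inversion (figured bass 4/2).

A half-diminished seventh, third inversion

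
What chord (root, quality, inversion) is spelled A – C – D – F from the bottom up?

D minor seventh, second inversion

Reducing to letter names: A, C, D, F. These stack in thirds as D–F–A–C — a D minor seventh chord.
With the fifth (A) in the bass, the chord is in second inversion (figured bass 4/3).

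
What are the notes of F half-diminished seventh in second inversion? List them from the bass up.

The chord tones are F–Ab–Cb–Eb. With the fifth (Cb) lowest for second inversion: Cb, Eb, F, Ab.

Cb, Eb, F, Ab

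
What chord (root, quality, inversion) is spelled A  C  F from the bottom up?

F major, first inversion

The pitch classes A, C, F arrange in thirds as F–A–C: an F major triad.
The lowest note is A, the third of the chord, so this is first inversion (figured bass 6).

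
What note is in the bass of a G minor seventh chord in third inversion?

The seventh of G minor seventh (G–Bb–D–F) is F; that is the bass in third inversion.

F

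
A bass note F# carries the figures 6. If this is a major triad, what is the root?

The figures 6 mean the third of the chord is in the bass. If F# is the third of a major triad, the root is D (chord tones D–F#–A).

D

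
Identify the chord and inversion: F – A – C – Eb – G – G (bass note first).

The distinct note names are F, A, C, Eb, G. Stacked in thirds they read F–A–C–Eb–G, which is a dominant ninth chord on F.
The lowest note is F, the root of the chord, so this is root position.

F dominant ninth, root position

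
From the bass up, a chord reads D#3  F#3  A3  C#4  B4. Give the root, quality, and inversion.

B dominant ninth, first inversion

The distinct note names are D#, F#, A, C#, B. Stacked in thirds they read B–D#–F#–A–C#, which is a dominant ninth chord on B.
The lowest note is D#, the third of the chord, so this is first inversion.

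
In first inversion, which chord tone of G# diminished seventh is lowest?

The third of G# diminished seventh (G#–B–D–F) is B; that is the bass in first inversion.

B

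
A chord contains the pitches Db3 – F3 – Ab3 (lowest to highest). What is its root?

Reordering Db, F, Ab into stacked thirds gives Db–F–Ab; the bottom of that stack, Db, is the root.

Db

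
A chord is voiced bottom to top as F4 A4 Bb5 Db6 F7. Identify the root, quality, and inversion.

Bb minor-major seventh, second inversion

The pitch classes F, A, Bb, Db arrange in thirds as Bb–Db–F–A: a Bb minor-major seventh chord.
With the fifth (F) in the bass, the chord is in second inversion (figured bass 4/3).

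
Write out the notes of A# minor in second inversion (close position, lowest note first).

The chord tones are A#–C#–E#. With the fifth (E#) lowest for second inversion: E#, A#, C#.

E#, A#, C#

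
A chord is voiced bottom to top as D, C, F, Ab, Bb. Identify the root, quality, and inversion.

The pitch classes D, C, F, Ab, Bb arrange in thirds as Bb–D–F–Ab–C: a Bb dominant ninth chord.
The lowest note is D, the third of the chord, so this is first inversion.

Bb dominant ninth, first inversion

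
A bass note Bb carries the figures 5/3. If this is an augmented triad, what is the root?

Bb

The figures 5/3 mean the root of the chord is in the bass. If Bb is the root of an augmented triad, the root is Bb (chord tones Bb–D–F#).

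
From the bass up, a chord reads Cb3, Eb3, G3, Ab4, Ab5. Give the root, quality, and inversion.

Reducing to letter names: Cb, Eb, G, Ab. These stack in thirds as Ab–Cb–Eb–G — an Ab minor-major seventh chord.
Cb is the third of Ab minor-major seventh; third in the bass means first inversion (figured bass 6/5).

Ab minor-major seventh, first inversion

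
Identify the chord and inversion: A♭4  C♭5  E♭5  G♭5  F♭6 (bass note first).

Fb major ninth, first inversion

Reducing to letter names: Ab, Cb, Eb, Gb, Fb. These stack in thirds as Fb–Ab–Cb–Eb–Gb — an Fb major ninth chord.
The lowest note is Ab, the third of the chord, so this is first inversion.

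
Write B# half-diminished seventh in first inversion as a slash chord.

First inversion of B# half-diminished seventh has the third (D#) in the bass. As a slash chord: B#ø7/D#.

B#ø7/D#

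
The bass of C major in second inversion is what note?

In second inversion the fifth is lowest. For C major (C–E–G) that is G.

G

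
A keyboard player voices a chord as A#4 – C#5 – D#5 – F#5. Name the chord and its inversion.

Reducing to letter names: A#, C#, D#, F#. These stack in thirds as D#–F#–A#–C# — a D# minor seventh chord.
The lowest note is A#, the fifth of the chord, so this is second inversion (figured bass 4/3).

D# minor seventh, second inversion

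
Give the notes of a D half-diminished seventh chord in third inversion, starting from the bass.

C, D, F, Ab

The chord tones are D–F–Ab–C. With the seventh (C) lowest for third inversion: C, D, F, Ab.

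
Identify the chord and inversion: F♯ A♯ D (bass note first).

D augmented, first inversion

The distinct note names are F#, A#, D. Stacked in thirds they read D–F#–A#, which is an augmented triad on D.
F# is the third of D augmented; third in the bass means first inversion (figured bass 6).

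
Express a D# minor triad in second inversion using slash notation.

D#m/A#

Second inversion of D# minor has the fifth (A#) in the bass. As a slash chord: D#m/A#.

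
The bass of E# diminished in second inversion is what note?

E# diminished is E#–G#–B. Second inversion places the fifth in the bass: B.

B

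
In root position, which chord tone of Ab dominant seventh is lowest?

In root position the root is lowest. For Ab dominant seventh (Ab–C–Eb–Gb) that is Ab.

Ab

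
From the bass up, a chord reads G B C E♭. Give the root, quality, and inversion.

The distinct note names are G, B, C, Eb. Stacked in thirds they read C–Eb–G–B, which is a minor-major seventh chord on C.
G is the fifth of C minor-major seventh; fifth in the bass means second inversion (figured bass 4/3).

C minor-major seventh, second inversion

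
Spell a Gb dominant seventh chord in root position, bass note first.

Gb, Bb, Db, Fb

Gb dominant seventh is Gb–Bb–Db–Fb. Root position puts the root (Gb) in the bass, with the remaining tones above: Gb, Bb, Db, Fb.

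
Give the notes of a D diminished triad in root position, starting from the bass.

D diminished is D–F–Ab. Root position puts the root (D) in the bass, with the remaining tones above: D, F, Ab.

D, F, Ab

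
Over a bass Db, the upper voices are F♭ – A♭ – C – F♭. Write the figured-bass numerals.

7

The notes Db, Fb, Ab, C stack in thirds as Db–Fb–Ab–C — a Db minor-major seventh chord. The bass Db is the root, so this is root position: figured 7.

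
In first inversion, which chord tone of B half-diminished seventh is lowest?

D

The third of B half-diminished seventh (B–D–F–A) is D; that is the bass in first inversion.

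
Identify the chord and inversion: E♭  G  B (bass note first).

Eb augmented, root position

Reducing to letter names: Eb, G, B. These stack in thirds as Eb–G–B — an Eb augmented triad.
The lowest note is Eb, the root of the chord, so this is root position (figured bass 5/3).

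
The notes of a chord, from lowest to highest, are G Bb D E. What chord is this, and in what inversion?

E half-diminished seventh, first inversion

The distinct note names are G, Bb, D, E. Stacked in thirds they read E–G–Bb–D, which is a half-diminished seventh chord on E.
The lowest note is G, the third of the chord, so this is first inversion (figured bass 6/5).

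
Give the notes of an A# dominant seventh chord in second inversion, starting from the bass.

E#, G#, A#, C##

The chord tones are A#–C##–E#–G#. With the fifth (E#) lowest for second inversion: E#, G#, A#, C##.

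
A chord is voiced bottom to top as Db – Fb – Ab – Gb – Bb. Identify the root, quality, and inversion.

Gb dominant ninth, second inversion

Reducing to letter names: Db, Fb, Ab, Gb, Bb. These stack in thirds as Gb–Bb–Db–Fb–Ab — a Gb dominant ninth chord.
The lowest note is Db, the fifth of the chord, so this is second inversion.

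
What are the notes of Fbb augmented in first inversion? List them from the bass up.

The chord tones are Fbb–Abb–Cb. With the third (Abb) lowest for first inversion: Abb, Cb, Fbb.

Abb, Cb, Fbb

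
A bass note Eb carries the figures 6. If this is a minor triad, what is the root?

The figures 6 mean the third of the chord is in the bass. If Eb is the third of a minor triad, the root is C (chord tones C–Eb–G).

C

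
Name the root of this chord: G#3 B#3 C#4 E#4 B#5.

G#, B#, C#, E# are the tones of a C# major seventh chord (C#–E#–G#–B#), making C# the root.

C#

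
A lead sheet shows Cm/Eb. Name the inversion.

Cm/Eb means C minor with Eb in the bass. Eb is the third of C minor (C–Eb–G), so this is first inversion.

first inversion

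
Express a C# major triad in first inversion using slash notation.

C#/E#

First inversion of C# major has the third (E#) in the bass. As a slash chord: C#/E#.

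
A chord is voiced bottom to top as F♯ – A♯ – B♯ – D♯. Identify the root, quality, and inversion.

The pitch classes F#, A#, B#, D# arrange in thirds as B#–D#–F#–A#: a B# half-diminished seventh chord.
The lowest note is F#, the fifth of the chord, so this is second inversion (figured bass 4/3).

B# half-diminished seventh, second inversion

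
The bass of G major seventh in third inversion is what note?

G major seventh is G–B–D–F#. Third inversion places the seventh in the bass: F#.

F#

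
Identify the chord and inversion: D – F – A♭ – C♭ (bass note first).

D diminished seventh, root position

The distinct note names are D, F, Ab, Cb. Stacked in thirds they read D–F–Ab–Cb, which is a diminished seventh chord on D.
With the root (D) in the bass, the chord is in root position (figured bass 7).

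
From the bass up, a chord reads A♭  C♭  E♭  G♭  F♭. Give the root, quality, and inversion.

Fb major ninth, first inversion

Reducing to letter names: Ab, Cb, Eb, Gb, Fb. These stack in thirds as Fb–Ab–Cb–Eb–Gb — an Fb major ninth chord.
Ab is the third of Fb major ninth; third in the bass means first inversion.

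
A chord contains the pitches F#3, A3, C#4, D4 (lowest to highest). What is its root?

The distinct letter names are F#, A, C#, D. Arranged as a stack of thirds they read D–F#–A–C#, so D is the root (a D major seventh chord).

D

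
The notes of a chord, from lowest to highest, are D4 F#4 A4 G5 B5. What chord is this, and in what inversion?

The pitch classes D, F#, A, G, B arrange in thirds as G–B–D–F#–A: a G major ninth chord.
D is the fifth of G major ninth; fifth in the bass means second inversion.

G major ninth, second inversion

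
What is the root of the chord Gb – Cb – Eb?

The distinct letter names are Gb, Cb, Eb. Arranged as a stack of thirds they read Cb–Eb–Gb, so Cb is the root (a Cb major triad).

Cb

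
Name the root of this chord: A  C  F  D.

A, C, F, D are the tones of a D minor seventh chord (D–F–A–C), making D the root.

D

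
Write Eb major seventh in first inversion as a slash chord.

Ebmaj7/G

First inversion of Eb major seventh has the third (G) in the bass. As a slash chord: Ebmaj7/G.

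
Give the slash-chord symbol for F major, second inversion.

Second inversion of F major has the fifth (C) in the bass. As a slash chord: Fmaj/C.

Fmaj/C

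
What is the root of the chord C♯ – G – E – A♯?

A#

Reordering C#, G, E, A# into stacked thirds gives A#–C#–E–G; the bottom of that stack, A#, is the root.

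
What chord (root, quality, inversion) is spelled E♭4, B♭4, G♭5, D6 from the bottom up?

Eb minor-major seventh, root position

The pitch classes Eb, Bb, Gb, D arrange in thirds as Eb–Gb–Bb–D: an Eb minor-major seventh chord.
With the root (Eb) in the bass, the chord is in root position (figured bass 7).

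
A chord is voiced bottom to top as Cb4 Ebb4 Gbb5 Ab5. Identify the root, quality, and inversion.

The pitch classes Cb, Ebb, Gbb, Ab arrange in thirds as Ab–Cb–Ebb–Gbb: an Ab diminished seventh chord.
Cb is the third of Ab diminished seventh; third in the bass means first inversion (figured bass 6/5).

Ab diminished seventh, first inversion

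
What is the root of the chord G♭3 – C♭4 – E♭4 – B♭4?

The distinct letter names are Gb, Cb, Eb, Bb. Arranged as a stack of thirds they read Cb–Eb–Gb–Bb, so Cb is the root (a Cb major seventh chord).

Cb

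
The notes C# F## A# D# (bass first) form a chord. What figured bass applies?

4/2

The notes C#, F##, A#, D# stack in thirds as D#–F##–A#–C# — a D# dominant seventh chord. The bass C# is the seventh, so this is third inversion: figured 4/2.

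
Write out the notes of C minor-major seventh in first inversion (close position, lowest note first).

Eb, G, B, C

C minor-major seventh is C–Eb–G–B. First inversion puts the third (Eb) in the bass, with the remaining tones above: Eb, G, B, C.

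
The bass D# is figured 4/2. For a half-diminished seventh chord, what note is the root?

E#

The figures 4/2 mean the seventh of the chord is in the bass. If D# is the seventh of a half-diminished seventh chord, the root is E# (chord tones E#–G#–B–D#).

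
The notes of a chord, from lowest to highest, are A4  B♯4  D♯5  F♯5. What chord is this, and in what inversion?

B# diminished seventh, third inversion

The pitch classes A, B#, D#, F# arrange in thirds as B#–D#–F#–A: a B# diminished seventh chord.
A is the seventh of B# diminished seventh; seventh in the bass means third inversion (figured bass 4/2).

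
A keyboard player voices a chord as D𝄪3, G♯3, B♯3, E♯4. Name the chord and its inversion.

E# minor-major seventh, third inversion

Reducing to letter names: D##, G#, B#, E#. These stack in thirds as E#–G#–B#–D## — an E# minor-major seventh chord.
With the seventh (D##) in the bass, the chord is in third inversion (figured bass 4/2).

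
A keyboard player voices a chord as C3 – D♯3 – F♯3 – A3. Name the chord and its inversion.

Reducing to letter names: C, D#, F#, A. These stack in thirds as D#–F#–A–C — a D# diminished seventh chord.
With the seventh (C) in the bass, the chord is in third inversion (figured bass 4/2).

D# diminished seventh, third inversion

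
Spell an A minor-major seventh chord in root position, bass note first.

A, C, E, G#

A minor-major seventh is A–C–E–G#. Root position puts the root (A) in the bass, with the remaining tones above: A, C, E, G#.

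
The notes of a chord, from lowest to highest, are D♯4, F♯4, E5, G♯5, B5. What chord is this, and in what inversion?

The distinct note names are D#, F#, E, G#, B. Stacked in thirds they read E–G#–B–D#–F#, which is a major ninth chord on E.
The lowest note is D#, the seventh of the chord, so this is third inversion.

E major ninth, third inversion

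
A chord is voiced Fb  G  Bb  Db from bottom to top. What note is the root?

G

Fb, G, Bb, Db are the tones of a G diminished seventh chord (G–Bb–Db–Fb), making G the root.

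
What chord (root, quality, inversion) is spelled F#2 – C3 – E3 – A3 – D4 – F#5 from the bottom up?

D dominant ninth, first inversion

The distinct note names are F#, C, E, A, D. Stacked in thirds they read D–F#–A–C–E, which is a dominant ninth chord on D.
F# is the third of D dominant ninth; third in the bass means first inversion.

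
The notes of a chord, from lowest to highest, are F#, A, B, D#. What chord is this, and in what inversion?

The distinct note names are F#, A, B, D#. Stacked in thirds they read B–D#–F#–A, which is a dominant seventh chord on B.
F# is the fifth of B dominant seventh; fifth in the bass means second inversion (figured bass 4/3).

B dominant seventh, second inversion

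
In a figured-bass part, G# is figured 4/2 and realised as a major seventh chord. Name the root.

The figures 4/2 mean the seventh of the chord is in the bass. If G# is the seventh of a major seventh chord, the root is A (chord tones A–C#–E–G#).

A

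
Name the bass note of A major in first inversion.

In first inversion the third is lowest. For A major (A–C#–E) that is C#.

C#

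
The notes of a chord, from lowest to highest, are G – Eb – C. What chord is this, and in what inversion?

The distinct note names are G, Eb, C. Stacked in thirds they read C–Eb–G, which is a minor triad on C.
The lowest note is G, the fifth of the chord, so this is second inversion (figured bass 6/4).

C minor, second inversion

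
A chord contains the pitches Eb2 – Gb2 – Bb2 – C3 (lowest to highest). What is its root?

Reordering Eb, Gb, Bb, C into stacked thirds gives C–Eb–Gb–Bb; the bottom of that stack, C, is the root.

C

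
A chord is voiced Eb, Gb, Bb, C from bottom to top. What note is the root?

C

The distinct letter names are Eb, Gb, Bb, C. Arranged as a stack of thirds they read C–Eb–Gb–Bb, so C is the root (a C half-diminished seventh chord).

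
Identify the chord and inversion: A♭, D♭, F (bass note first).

Db major, second inversion

The distinct note names are Ab, Db, F. Stacked in thirds they read Db–F–Ab, which is a major triad on Db.
The lowest note is Ab, the fifth of the chord, so this is second inversion (figured bass 6/4).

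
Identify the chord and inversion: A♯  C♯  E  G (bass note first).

A# diminished seventh, root position

Reducing to letter names: A#, C#, E, G. These stack in thirds as A#–C#–E–G — an A# diminished seventh chord.
With the root (A#) in the bass, the chord is in root position (figured bass 7).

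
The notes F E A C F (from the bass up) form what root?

F

F, E, A, C are the tones of an F major seventh chord (F–A–C–E), making F the root.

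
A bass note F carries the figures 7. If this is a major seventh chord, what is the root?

F

The figures 7 mean the root of the chord is in the bass. If F is the root of a major seventh chord, the root is F (chord tones F–A–C–E).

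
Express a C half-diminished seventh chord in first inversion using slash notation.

First inversion of C half-diminished seventh has the third (Eb) in the bass. As a slash chord: Cø7/Eb.

Cø7/Eb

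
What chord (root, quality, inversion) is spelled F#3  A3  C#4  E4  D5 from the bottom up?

D major ninth, first inversion

Reducing to letter names: F#, A, C#, E, D. These stack in thirds as D–F#–A–C#–E — a D major ninth chord.
F# is the third of D major ninth; third in the bass means first inversion.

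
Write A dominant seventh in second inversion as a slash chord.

Second inversion of A dominant seventh has the fifth (E) in the bass. As a slash chord: A7/E.

A7/E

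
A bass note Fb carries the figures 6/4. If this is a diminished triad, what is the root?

Bb

The figures 6/4 mean the fifth of the chord is in the bass. If Fb is the fifth of a diminished triad, the root is Bb (chord tones Bb–Db–Fb).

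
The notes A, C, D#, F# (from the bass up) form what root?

The distinct letter names are A, C, D#, F#. Arranged as a stack of thirds they read D#–F#–A–C, so D# is the root (a D# diminished seventh chord).

D#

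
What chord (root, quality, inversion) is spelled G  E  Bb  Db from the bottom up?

The pitch classes G, E, Bb, Db arrange in thirds as E–G–Bb–Db: an E diminished seventh chord.
The lowest note is G, the third of the chord, so this is first inversion (figured bass 6/5).

E diminished seventh, first inversion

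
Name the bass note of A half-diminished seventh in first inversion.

C

A half-diminished seventh is A–C–Eb–G. First inversion places the third in the bass: C.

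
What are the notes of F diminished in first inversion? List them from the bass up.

Ab, Cb, F

The chord tones are F–Ab–Cb. With the third (Ab) lowest for first inversion: Ab, Cb, F.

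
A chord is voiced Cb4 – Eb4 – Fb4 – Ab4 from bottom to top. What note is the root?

Fb

The distinct letter names are Cb, Eb, Fb, Ab. Arranged as a stack of thirds they read Fb–Ab–Cb–Eb, so Fb is the root (an Fb major seventh chord).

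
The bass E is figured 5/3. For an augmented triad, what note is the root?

The figures 5/3 mean the root of the chord is in the bass. If E is the root of an augmented triad, the root is E (chord tones E–G#–B#).

E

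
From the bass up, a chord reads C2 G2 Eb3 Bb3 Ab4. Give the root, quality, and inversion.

Ab major ninth, first inversion

The distinct note names are C, G, Eb, Bb, Ab. Stacked in thirds they read Ab–C–Eb–G–Bb, which is a major ninth chord on Ab.
C is the third of Ab major ninth; third in the bass means first inversion.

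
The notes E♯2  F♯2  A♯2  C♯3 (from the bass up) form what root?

F#

The distinct letter names are E#, F#, A#, C#. Arranged as a stack of thirds they read F#–A#–C#–E#, so F# is the root (an F# major seventh chord).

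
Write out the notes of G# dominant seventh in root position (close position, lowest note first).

G#, B#, D#, F#

Spelling G# dominant seventh: G#–B#–D#–F#. In root position the root is bass, giving G#, B#, D#, F# from the bottom.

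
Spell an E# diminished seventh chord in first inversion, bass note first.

E# diminished seventh is E#–G#–B–D. First inversion puts the third (G#) in the bass, with the remaining tones above: G#, B, D, E#.

G#, B, D, E#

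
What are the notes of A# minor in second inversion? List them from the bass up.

A# minor is A#–C#–E#. Second inversion puts the fifth (E#) in the bass, with the remaining tones above: E#, A#, C#.

E#, A#, C#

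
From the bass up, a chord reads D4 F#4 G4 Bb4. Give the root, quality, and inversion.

G minor-major seventh, second inversion

Reducing to letter names: D, F#, G, Bb. These stack in thirds as G–Bb–D–F# — a G minor-major seventh chord.
The lowest note is D, the fifth of the chord, so this is second inversion (figured bass 4/3).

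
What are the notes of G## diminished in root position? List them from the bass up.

The chord tones are G##–B#–D#. With the root (G##) lowest for root position: G##, B#, D#.

G##, B#, D#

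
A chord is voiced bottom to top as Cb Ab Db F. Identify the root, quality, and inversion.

Reducing to letter names: Cb, Ab, Db, F. These stack in thirds as Db–F–Ab–Cb — a Db dominant seventh chord.
The lowest note is Cb, the seventh of the chord, so this is third inversion (figured bass 4/2).

Db dominant seventh, third inversion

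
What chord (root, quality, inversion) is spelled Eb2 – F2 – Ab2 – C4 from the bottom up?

The pitch classes Eb, F, Ab, C arrange in thirds as F–Ab–C–Eb: an F minor seventh chord.
With the seventh (Eb) in the bass, the chord is in third inversion (figured bass 4/2).

F minor seventh, third inversion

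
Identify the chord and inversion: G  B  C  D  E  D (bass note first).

The distinct note names are G, B, C, D, E. Stacked in thirds they read C–E–G–B–D, which is a major ninth chord on C.
G is the fifth of C major ninth; fifth in the bass means second inversion.

C major ninth, second inversion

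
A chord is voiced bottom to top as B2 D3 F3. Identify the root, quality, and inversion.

The distinct note names are B, D, F. Stacked in thirds they read B–D–F, which is a diminished triad on B.
The lowest note is B, the root of the chord, so this is root position (figured bass 5/3).

B diminished, root position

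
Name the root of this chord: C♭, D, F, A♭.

Reordering Cb, D, F, Ab into stacked thirds gives D–F–Ab–Cb; the bottom of that stack, D, is the root.

D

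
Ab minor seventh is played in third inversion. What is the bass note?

Ab minor seventh is Ab–Cb–Eb–Gb. Third inversion places the seventh in the bass: Gb.

Gb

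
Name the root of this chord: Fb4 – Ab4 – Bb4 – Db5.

Bb

The distinct letter names are Fb, Ab, Bb, Db. Arranged as a stack of thirds they read Bb–Db–Fb–Ab, so Bb is the root (a Bb half-diminished seventh chord).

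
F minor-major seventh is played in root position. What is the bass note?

F

F minor-major seventh is F–Ab–C–E. Root position places the root in the bass: F.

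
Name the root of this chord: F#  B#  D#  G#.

F#, B#, D#, G# are the tones of a G# dominant seventh chord (G#–B#–D#–F#), making G# the root.

G#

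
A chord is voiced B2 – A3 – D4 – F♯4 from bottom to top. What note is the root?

B

The distinct letter names are B, A, D, F#. Arranged as a stack of thirds they read B–D–F#–A, so B is the root (a B minor seventh chord).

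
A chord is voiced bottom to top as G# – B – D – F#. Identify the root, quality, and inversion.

G# half-diminished seventh, root position

The distinct note names are G#, B, D, F#. Stacked in thirds they read G#–B–D–F#, which is a half-diminished seventh chord on G#.
The lowest note is G#, the root of the chord, so this is root position (figured bass 7).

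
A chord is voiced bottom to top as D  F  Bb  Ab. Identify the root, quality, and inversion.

The distinct note names are D, F, Bb, Ab. Stacked in thirds they read Bb–D–F–Ab, which is a dominant seventh chord on Bb.
With the third (D) in the bass, the chord is in first inversion (figured bass 6/5).

Bb dominant seventh, first inversion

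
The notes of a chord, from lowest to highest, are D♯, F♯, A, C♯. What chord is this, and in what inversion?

The distinct note names are D#, F#, A, C#. Stacked in thirds they read D#–F#–A–C#, which is a half-diminished seventh chord on D#.
D# is the root of D# half-diminished seventh; root in the bass means root position (figured bass 7).

D# half-diminished seventh, root position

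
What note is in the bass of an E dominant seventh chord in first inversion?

E dominant seventh is E–G#–B–D. First inversion places the third in the bass: G#.

G#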